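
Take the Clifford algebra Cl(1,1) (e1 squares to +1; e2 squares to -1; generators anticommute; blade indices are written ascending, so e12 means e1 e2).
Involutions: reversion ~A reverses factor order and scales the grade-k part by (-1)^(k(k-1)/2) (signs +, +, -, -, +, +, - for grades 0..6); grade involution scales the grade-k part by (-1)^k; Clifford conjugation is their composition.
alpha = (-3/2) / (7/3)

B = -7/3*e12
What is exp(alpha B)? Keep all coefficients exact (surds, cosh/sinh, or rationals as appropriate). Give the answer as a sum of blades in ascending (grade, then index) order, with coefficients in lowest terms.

B^2 = (-7/3)^2*(e12)^2 = 49/9*(+1) = 49/9 (a basis 2-blade squares to minus the product of its generators' squares).
B^2 = 49/9 — the series telescopes hyperbolically here: l = 7/3, alpha*l = -3/2, so exp(alpha B) = cosh(-3/2) + (sinh(-3/2)/(7/3))*B = cosh(3/2) + (-3*sinh(3/2)/7)*B.
Answer: cosh(3/2) + sinh(3/2)*e12


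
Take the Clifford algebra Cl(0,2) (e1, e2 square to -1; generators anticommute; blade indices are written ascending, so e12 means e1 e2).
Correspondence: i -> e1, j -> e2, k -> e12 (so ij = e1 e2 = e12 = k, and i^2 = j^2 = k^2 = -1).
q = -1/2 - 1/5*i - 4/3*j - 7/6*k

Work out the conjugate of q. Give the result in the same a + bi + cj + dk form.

In blades: q = -1/2 - 1/5*e1 - 4/3*e2 - 7/6*e12.
Conjugation here is Clifford conjugation: the scalar is fixed and the grade-1 and grade-2 blades all flip sign, giving -1/2 + 1/5*e1 + 4/3*e2 + 7/6*e12; translating back:
Answer: -1/2 + 1/5*i + 4/3*j + 7/6*k


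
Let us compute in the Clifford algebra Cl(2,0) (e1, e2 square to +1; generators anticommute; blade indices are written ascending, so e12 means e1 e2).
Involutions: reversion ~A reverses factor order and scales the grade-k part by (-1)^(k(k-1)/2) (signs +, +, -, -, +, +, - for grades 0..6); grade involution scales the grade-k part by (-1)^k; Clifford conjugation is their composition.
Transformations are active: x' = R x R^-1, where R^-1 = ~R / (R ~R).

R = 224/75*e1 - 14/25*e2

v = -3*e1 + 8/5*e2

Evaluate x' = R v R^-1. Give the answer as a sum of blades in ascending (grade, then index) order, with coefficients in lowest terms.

~R = 224/75*e1 - 14/25*e2, and R ~R = 10388/1125, so R^-1 = ~R / (10388/1125).
R v = -1232/125 + 1162/375*e12
Answer: -4473/1325*e1 - 536/1325*e2


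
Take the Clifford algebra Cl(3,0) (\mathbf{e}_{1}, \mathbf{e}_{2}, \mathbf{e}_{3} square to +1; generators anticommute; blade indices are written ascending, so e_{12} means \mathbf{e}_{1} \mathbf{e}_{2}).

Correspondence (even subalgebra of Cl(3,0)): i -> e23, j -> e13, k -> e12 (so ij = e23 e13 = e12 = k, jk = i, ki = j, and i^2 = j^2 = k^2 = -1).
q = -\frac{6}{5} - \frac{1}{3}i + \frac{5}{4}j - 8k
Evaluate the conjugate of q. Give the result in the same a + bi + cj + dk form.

In blades: q = -\frac{6}{5} - 8 e_{12} + \frac{5}{4} e_{13} - \frac{1}{3} e_{23}.
Quaternion conjugation is reversion on the even subalgebra: the scalar is fixed and every grade-2 blade flips sign, giving -\frac{6}{5} + 8 e_{12} - \frac{5}{4} e_{13} + \frac{1}{3} e_{23}; translating back:
Answer: -\frac{6}{5} + \frac{1}{3}i - \frac{5}{4}j + 8k


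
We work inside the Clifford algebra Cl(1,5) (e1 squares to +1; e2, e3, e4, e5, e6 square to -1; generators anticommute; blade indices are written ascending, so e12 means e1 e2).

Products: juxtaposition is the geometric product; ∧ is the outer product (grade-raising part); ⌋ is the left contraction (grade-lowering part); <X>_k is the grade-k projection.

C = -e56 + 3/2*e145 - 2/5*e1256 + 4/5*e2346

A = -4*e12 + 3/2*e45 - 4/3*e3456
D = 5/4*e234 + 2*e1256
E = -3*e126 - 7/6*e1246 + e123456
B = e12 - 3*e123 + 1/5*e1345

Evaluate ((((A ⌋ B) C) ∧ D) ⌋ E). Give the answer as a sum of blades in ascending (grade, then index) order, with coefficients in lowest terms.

step 1: -4 + 12*e3 - 3/10*e13
step 2: 4*e56 - 6*e145 + 48/5*e246 + 9/20*e345 - 12*e356 - 6/25*e1246 + 8/5*e1256 - 18*e1345 + 3/10*e1356 - 16/5*e2346 + 3/25*e2356 - 24/5*e12356
step 3: 5*e23456
step 4: 5*e1
Answer: 5*e1


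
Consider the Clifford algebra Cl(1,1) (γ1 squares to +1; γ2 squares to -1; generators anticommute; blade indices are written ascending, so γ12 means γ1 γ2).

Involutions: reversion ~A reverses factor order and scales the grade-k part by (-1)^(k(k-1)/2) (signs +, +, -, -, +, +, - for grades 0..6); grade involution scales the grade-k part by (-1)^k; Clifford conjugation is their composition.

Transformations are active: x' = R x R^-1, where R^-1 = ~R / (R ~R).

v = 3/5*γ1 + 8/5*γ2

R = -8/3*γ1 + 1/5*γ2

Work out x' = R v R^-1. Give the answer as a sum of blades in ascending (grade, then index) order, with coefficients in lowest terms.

~R = -8/3*γ1 + 1/5*γ2, and R ~R = 1591/225, so R^-1 = ~R / (1591/225).
R v = -48/25 - 329/75*γ12
Answer: 6747/7955*γ1 - 13592/7955*γ2


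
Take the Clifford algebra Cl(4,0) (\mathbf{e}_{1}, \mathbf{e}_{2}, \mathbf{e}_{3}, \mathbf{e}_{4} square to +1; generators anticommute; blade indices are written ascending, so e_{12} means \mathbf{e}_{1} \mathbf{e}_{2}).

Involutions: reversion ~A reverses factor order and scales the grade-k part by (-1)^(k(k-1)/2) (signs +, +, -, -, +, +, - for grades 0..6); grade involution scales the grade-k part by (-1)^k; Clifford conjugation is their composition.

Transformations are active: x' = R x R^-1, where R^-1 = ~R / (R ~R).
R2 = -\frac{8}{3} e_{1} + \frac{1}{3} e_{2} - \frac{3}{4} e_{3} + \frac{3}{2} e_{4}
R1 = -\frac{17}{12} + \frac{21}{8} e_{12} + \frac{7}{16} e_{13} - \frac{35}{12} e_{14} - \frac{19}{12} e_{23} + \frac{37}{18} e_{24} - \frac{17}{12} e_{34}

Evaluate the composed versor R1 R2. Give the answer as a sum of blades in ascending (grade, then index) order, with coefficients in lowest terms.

Distribute over the terms of R2 (each basis-blade product reordered to ascending indices, repeated generators contracted through their squares):
R1 (-\frac{8}{3} e_{1}) = \frac{34}{9} e_{1} + 7 e_{2} + \frac{7}{6} e_{3} - \frac{70}{9} e_{4} + \frac{38}{9} e_{123} - \frac{148}{27} e_{124} + \frac{34}{9} e_{134}
R1 (\frac{1}{3} e_{2}) = \frac{7}{8} e_{1} - \frac{17}{36} e_{2} + \frac{19}{36} e_{3} - \frac{37}{54} e_{4} - \frac{7}{48} e_{123} + \frac{35}{36} e_{124} - \frac{17}{36} e_{234}
R1 (-\frac{3}{4} e_{3}) = -\frac{21}{64} e_{1} + \frac{19}{16} e_{2} + \frac{17}{16} e_{3} - \frac{17}{16} e_{4} - \frac{63}{32} e_{123} - \frac{35}{16} e_{134} + \frac{37}{24} e_{234}
R1 (\frac{3}{2} e_{4}) = -\frac{35}{8} e_{1} + \frac{37}{12} e_{2} - \frac{17}{8} e_{3} - \frac{17}{8} e_{4} + \frac{63}{16} e_{124} + \frac{21}{32} e_{134} - \frac{19}{8} e_{234}
Summing the partial products and collecting blades:
Answer: -\frac{29}{576} e_{1} + \frac{1555}{144} e_{2} + \frac{91}{144} e_{3} - \frac{5033}{432} e_{4} + \frac{607}{288} e_{123} - \frac{247}{432} e_{124} + \frac{647}{288} e_{134} - \frac{47}{36} e_{234}


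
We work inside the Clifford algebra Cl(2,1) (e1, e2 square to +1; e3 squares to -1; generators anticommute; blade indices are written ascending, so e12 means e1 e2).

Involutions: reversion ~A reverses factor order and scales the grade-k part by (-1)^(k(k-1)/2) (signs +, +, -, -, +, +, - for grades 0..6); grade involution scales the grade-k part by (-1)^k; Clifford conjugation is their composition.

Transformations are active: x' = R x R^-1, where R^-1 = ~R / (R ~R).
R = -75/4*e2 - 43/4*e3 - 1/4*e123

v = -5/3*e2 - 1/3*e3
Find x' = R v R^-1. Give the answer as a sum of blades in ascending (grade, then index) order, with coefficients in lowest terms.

~R = -75/4*e2 - 43/4*e3 + 1/4*e123, and R ~R = 3775/16, so R^-1 = ~R / (3775/16).
R v = 83/3 - 1/12*e12 - 5/12*e13 - 35/3*e23
Answer: -56/2265*e1 - 2061/755*e2 - 991/453*e3


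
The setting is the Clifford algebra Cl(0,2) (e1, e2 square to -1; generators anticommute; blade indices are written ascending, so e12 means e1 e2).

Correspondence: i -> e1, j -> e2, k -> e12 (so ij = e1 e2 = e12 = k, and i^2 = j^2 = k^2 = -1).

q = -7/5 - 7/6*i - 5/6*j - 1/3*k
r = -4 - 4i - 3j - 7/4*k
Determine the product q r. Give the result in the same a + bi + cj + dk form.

In blades: q = -7/5 - 7/6*e1 - 5/6*e2 - 1/3*e12, r = -4 - 4*e1 - 3*e2 - 7/4*e12.
Distribute q over r term by term (generator squares from the signature, products reordered to ascending indices): (-7/5)*r = 28/5 + 28/5*e1 + 21/5*e2 + 49/20*e12; (-7/6*e1)*r = -14/3 + 14/3*e1 - 49/24*e2 + 7/2*e12; (-5/6*e2)*r = -5/2 + 35/24*e1 + 10/3*e2 - 10/3*e12; (-1/3*e12)*r = -7/12 - e1 + 4/3*e2 + 4/3*e12.
Sum: -43/20 + 429/40*e1 + 273/40*e2 + 79/20*e12; translating back through the correspondence:
Answer: -43/20 + 429/40*i + 273/40*j + 79/20*k


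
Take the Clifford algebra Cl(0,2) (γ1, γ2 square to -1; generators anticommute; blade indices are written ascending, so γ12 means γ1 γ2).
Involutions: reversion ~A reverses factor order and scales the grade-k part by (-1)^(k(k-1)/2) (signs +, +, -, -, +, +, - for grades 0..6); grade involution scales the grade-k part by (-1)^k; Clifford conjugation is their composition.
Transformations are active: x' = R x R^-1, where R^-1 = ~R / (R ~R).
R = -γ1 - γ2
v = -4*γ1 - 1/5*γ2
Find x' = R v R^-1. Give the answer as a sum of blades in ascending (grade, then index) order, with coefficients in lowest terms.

~R = -γ1 - γ2, and R ~R = -2, so R^-1 = ~R / (-2).
R v = -21/5 - 19/5*γ12
Answer: -1/5*γ1 - 4*γ2


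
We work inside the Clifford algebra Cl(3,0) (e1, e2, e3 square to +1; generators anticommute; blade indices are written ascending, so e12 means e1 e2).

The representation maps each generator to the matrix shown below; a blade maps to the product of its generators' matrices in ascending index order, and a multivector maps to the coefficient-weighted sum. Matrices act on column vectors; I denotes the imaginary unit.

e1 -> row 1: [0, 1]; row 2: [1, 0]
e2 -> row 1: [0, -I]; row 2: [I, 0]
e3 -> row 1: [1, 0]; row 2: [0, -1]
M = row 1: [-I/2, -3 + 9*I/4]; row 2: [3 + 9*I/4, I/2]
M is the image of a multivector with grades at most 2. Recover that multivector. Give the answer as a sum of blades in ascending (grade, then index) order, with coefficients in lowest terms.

Method: 1, rho(e1), rho(e2), rho(e3) form a trace-orthogonal basis of the 2x2 complex matrices (tr(X Y) = 2 if X = Y, else 0), so M = m0*1 + m1*rho(e1) + m2*rho(e2) + m3*rho(e3) with m0 = tr(M)/2 = 0, m1 = tr(M rho(e1))/2 = 9*I/4, m2 = tr(M rho(e2))/2 = -3*I, m3 = tr(M rho(e3))/2 = -I/2.
Multiplying table entries, the bivector images are rho(e12) = I*rho(e3), rho(e13) = -I*rho(e2), rho(e23) = I*rho(e1); with real blade coefficients the real parts of m0..m3 are the coefficients of 1, e1, e2, e3 and the imaginary parts give the bivectors (e23: Im m1, e13: -Im m2, e12: Im m3).
Answer: -1/2*e12 + 3*e13 + 9/4*e23


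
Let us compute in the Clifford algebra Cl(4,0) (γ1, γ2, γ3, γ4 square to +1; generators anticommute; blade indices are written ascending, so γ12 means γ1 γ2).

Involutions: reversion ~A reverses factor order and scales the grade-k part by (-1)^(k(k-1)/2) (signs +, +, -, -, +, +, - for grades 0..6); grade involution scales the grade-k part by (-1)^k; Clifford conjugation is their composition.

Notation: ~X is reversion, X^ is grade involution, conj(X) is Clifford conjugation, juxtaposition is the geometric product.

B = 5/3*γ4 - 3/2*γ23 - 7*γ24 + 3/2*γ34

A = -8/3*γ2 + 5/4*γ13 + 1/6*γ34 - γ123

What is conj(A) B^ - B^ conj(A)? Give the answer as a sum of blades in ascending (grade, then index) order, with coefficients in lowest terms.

first term: 1/4 - 3/2*γ1 - 67/18*γ3 - 56/3*γ4 - 15/8*γ12 - 15/8*γ14 + 7/6*γ23 - 169/36*γ24 - 3/2*γ124 - 59/12*γ134 + 4*γ234 - 85/12*γ1234
second term: 1/4 - 3/2*γ1 + 67/18*γ3 + 56/3*γ4 + 15/8*γ12 + 15/8*γ14 - 7/6*γ23 + 169/36*γ24 + 3/2*γ124 + 109/12*γ134 + 4*γ234 - 125/12*γ1234
Answer: -67/9*γ3 - 112/3*γ4 - 15/4*γ12 - 15/4*γ14 + 7/3*γ23 - 169/18*γ24 - 3*γ124 - 14*γ134 + 10/3*γ1234


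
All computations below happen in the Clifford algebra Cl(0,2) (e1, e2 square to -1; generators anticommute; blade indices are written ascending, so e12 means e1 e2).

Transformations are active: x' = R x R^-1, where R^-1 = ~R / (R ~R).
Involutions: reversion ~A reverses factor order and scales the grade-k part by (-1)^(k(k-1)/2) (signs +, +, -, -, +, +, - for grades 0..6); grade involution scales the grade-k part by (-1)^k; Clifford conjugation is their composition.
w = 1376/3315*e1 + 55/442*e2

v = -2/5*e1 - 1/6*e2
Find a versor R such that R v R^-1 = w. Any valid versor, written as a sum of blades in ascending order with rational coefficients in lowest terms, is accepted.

A norm check does it: q(v) = q(w) = -169/900, hence R = v + w = 10/663*e1 - 28/663*e2 realises the map — parallel part kept, (v - w)/2 negated, v carried to w.
Answer: 10/663*e1 - 28/663*e2


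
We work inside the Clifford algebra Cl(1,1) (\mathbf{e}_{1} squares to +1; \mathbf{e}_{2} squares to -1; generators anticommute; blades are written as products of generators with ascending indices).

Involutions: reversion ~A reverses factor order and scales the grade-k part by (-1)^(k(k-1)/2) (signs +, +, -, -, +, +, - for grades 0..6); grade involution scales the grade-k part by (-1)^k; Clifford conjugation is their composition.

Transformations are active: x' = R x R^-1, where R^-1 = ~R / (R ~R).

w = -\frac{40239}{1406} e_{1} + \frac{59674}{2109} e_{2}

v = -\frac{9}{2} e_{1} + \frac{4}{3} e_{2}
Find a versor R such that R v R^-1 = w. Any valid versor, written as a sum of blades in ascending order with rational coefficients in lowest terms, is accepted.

Here q(v) = q(w) = \frac{665}{36}; the classical choice R = v + w = -\frac{23283}{703} e_{1} + \frac{62486}{2109} e_{2} then realises v -> w under the sandwich.
Answer: -\frac{23283}{703} e_{1} + \frac{62486}{2109} e_{2}


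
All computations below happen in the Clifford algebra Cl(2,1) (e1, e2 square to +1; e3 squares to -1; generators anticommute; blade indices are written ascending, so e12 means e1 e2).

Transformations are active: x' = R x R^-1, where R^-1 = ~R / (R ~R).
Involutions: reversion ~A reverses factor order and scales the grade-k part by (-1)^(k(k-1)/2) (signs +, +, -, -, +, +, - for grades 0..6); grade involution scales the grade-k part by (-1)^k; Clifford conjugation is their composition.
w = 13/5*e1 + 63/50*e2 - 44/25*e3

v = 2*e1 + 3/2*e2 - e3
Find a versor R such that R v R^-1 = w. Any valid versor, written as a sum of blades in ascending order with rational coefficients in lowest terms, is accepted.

R = v + w = 23/5*e1 + 69/25*e2 - 69/25*e3 works: the equal norms (21/4) guarantee its sandwich swaps v into w.
Answer: 23/5*e1 + 69/25*e2 - 69/25*e3


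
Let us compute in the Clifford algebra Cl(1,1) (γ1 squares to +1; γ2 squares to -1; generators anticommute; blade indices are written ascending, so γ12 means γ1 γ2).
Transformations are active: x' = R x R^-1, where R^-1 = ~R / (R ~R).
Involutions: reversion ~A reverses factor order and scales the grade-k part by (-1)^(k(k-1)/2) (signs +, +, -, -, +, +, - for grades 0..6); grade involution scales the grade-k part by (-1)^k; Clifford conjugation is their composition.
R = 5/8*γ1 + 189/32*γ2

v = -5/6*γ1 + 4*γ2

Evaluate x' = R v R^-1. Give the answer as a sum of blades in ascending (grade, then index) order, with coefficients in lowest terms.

~R = 5/8*γ1 + 189/32*γ2, and R ~R = -35321/1024, so R^-1 = ~R / (-35321/1024).
R v = -1159/48 + 475/64*γ12
Answer: 19055/11154*γ1 + 7936/1859*γ2


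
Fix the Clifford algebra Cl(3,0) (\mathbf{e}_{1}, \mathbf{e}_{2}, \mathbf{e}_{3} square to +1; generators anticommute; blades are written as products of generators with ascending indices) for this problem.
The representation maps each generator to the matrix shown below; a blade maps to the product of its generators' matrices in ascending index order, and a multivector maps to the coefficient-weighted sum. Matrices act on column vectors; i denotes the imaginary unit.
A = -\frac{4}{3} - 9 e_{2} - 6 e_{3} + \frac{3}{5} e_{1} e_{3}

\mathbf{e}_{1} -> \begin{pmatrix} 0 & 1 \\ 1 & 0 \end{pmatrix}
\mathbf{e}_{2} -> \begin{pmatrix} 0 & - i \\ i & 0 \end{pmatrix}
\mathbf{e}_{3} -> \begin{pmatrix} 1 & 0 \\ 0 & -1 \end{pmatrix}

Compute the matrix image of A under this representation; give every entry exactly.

Bivector images (products of the table entries): rho(e_{1} e_{3}) = rho(\mathbf{e}_{1})rho(\mathbf{e}_{3}) = \begin{pmatrix} 0 & -1 \\ 1 & 0 \end{pmatrix}.
M = (-\frac{4}{3})*1 + (-9)*rho(e_{2}) + (-6)*rho(e_{3}) + (\frac{3}{5})*rho(e_{1} e_{3}), summed entrywise (1 is the identity matrix):
Answer: \begin{pmatrix} - \frac{22}{3} & - \frac{3}{5} + 9 i \\ \frac{3}{5} - 9 i & \frac{14}{3} \end{pmatrix}


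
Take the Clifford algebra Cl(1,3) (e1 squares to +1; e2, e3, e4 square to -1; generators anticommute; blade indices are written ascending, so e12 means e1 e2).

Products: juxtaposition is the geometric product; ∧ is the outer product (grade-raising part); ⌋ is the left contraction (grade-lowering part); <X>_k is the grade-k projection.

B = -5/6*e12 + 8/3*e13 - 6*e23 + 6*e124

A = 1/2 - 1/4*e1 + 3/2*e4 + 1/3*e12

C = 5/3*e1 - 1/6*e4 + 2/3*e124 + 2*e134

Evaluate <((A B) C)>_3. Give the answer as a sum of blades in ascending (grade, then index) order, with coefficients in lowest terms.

step 1: -5/18 + 5/24*e2 - 2/3*e3 + 2*e4 - 113/12*e12 + 10/3*e13 - 35/9*e23 - 3/2*e24 + 3/2*e123 + 7/4*e124 + 4*e134 - 9*e234
step 2: -53/6 + 29/54*e1 + 139/9*e2 - 50/9*e3 + 47/108*e4 - 349/18*e12 + 34/9*e13 - 163/36*e14 + 11/6*e23 - 17/144*e24 + 70/9*e34 - 256/27*e123 + 1439/216*e124 - 100/27*e134 + 586/27*e234 + 125/9*e1234
step 3: -256/27*e123 + 1439/216*e124 - 100/27*e134 + 586/27*e234
Answer: -256/27*e123 + 1439/216*e124 - 100/27*e134 + 586/27*e234


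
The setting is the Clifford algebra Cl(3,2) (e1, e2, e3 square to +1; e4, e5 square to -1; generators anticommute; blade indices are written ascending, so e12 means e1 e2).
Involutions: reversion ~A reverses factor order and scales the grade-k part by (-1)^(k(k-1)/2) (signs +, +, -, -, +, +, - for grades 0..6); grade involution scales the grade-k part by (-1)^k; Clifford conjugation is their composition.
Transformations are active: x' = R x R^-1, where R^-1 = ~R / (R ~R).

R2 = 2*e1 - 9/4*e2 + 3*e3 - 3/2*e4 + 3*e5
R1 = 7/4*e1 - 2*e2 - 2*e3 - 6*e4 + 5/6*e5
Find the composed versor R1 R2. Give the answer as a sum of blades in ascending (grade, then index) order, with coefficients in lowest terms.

Distribute over the terms of R1 (each basis-blade product reordered to ascending indices, repeated generators contracted through their squares):
(7/4*e1) R2 = 7/2 - 63/16*e12 + 21/4*e13 - 21/8*e14 + 21/4*e15
(-2*e2) R2 = 9/2 + 4*e12 - 6*e23 + 3*e24 - 6*e25
(-2*e3) R2 = -6 + 4*e13 - 9/2*e23 + 3*e34 - 6*e35
(-6*e4) R2 = -9 + 12*e14 - 27/2*e24 + 18*e34 - 18*e45
(5/6*e5) R2 = -5/2 - 5/3*e15 + 15/8*e25 - 5/2*e35 + 5/4*e45
Summing the partial products and collecting blades:
Answer: -19/2 + 1/16*e12 + 37/4*e13 + 75/8*e14 + 43/12*e15 - 21/2*e23 - 21/2*e24 - 33/8*e25 + 21*e34 - 17/2*e35 - 67/4*e45


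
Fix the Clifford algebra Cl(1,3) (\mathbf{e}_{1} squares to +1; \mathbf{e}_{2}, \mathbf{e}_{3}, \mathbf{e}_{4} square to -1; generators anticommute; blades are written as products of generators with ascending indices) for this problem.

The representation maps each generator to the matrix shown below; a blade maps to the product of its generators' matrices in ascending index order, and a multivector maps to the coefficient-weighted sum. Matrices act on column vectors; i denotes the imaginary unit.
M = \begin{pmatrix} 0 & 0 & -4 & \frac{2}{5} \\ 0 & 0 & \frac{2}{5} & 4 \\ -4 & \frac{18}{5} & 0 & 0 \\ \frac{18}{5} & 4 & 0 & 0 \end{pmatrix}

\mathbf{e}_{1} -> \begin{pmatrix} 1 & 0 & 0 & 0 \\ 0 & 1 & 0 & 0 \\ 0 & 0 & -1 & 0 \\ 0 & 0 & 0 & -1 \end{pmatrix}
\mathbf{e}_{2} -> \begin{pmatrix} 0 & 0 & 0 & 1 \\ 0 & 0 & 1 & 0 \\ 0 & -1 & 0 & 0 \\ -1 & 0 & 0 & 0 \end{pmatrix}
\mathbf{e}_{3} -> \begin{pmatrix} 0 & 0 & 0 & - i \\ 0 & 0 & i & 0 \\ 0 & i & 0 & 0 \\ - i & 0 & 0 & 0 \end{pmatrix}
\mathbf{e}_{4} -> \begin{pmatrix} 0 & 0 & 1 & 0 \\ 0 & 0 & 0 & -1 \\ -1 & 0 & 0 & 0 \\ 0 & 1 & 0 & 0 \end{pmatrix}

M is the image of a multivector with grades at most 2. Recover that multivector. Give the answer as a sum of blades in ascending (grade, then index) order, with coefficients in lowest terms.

Method: the blade images are trace-orthogonal — tr(rho(e_A) rho(e_B)^-1) = 4 if A = B and 0 otherwise — and rho(e_A)^-1 = (e_A)^2 * rho(e_A) with (e_A)^2 = +1 or -1, so the coefficient of e_A in the preimage is (e_A)^2 * tr(M rho(e_A))/4.
Nonzero projections over blades of grade <= 2: e_{2}: (e_{2})^2 = -1, tr(M rho(e_{2})) = \frac{32}{5}, coefficient -\frac{8}{5}; e_{1} e_{2}: (e_{1} e_{2})^2 = +1, tr(M rho(e_{1} e_{2})) = 8, coefficient 2; e_{1} e_{4}: (e_{1} e_{4})^2 = +1, tr(M rho(e_{1} e_{4})) = -16, coefficient -4. Every other blade of grade <= 2 projects to 0.
Answer: -\frac{8}{5} e_{2} + 2 e_{1} e_{2} - 4 e_{1} e_{4}


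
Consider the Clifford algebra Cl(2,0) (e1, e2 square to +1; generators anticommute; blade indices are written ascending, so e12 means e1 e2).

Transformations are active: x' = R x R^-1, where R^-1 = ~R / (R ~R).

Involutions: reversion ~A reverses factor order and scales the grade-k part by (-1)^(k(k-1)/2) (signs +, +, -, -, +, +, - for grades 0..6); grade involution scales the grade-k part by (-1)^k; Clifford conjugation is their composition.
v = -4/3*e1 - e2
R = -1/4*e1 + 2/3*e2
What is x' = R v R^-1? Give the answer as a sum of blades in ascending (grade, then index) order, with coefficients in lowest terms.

~R = -1/4*e1 + 2/3*e2, and R ~R = 73/144, so R^-1 = ~R / (73/144).
R v = -1/3 + 41/36*e12
Answer: 364/219*e1 + 9/73*e2


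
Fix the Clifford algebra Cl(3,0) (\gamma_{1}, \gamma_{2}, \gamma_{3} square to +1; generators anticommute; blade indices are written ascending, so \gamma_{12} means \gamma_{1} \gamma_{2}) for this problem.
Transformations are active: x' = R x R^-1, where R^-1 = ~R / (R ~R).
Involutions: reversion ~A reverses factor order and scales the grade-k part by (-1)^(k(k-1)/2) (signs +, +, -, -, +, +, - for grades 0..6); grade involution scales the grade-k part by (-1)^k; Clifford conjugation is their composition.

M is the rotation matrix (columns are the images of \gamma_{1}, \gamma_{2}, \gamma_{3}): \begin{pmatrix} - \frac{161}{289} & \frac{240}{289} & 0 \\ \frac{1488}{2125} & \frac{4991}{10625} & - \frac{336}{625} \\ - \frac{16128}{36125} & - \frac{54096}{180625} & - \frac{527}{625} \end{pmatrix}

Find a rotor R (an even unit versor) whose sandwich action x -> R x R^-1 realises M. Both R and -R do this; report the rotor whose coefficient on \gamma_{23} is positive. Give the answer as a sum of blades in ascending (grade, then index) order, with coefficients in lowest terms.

Method: write R = a + b12*\gamma_{12} + b13*\gamma_{13} + b23*\gamma_{23} with a^2 + b12^2 + b13^2 + b23^2 = 1 (so R^-1 = ~R). Expanding the columns R e_j ~R gives tr M = 4a^2 - 1 and, from the antisymmetric part, M21 - M12 = -4a*b12, M13 - M31 = 4a*b13, M32 - M23 = -4a*b23.
Here tr M = -\frac{168081}{180625}, so a^2 = (1 + tr M)/4 = \frac{3136}{180625} and a = ±\frac{56}{425}. Taking a = \frac{56}{425}: M21 - M12 = -\frac{4704}{36125}, M13 - M31 = \frac{16128}{36125}, M32 - M23 = \frac{43008}{180625}, giving b12 = \frac{21}{85}, b13 = \frac{72}{85}, b23 = -\frac{192}{425}, i.e. R = \frac{56}{425} + \frac{21}{85} \gamma_{12} + \frac{72}{85} \gamma_{13} - \frac{192}{425} \gamma_{23}.
Its \gamma_{23} coefficient is negative, so report the other preimage -R.
Answer: -\frac{56}{425} - \frac{21}{85} \gamma_{12} - \frac{72}{85} \gamma_{13} + \frac{192}{425} \gamma_{23}. Sheet selection: the two-to-one cover makes ±R indistinguishable at the matrix level (trace -\frac{168081}{180625}), so uniqueness comes from the required sign on \gamma_{23}.


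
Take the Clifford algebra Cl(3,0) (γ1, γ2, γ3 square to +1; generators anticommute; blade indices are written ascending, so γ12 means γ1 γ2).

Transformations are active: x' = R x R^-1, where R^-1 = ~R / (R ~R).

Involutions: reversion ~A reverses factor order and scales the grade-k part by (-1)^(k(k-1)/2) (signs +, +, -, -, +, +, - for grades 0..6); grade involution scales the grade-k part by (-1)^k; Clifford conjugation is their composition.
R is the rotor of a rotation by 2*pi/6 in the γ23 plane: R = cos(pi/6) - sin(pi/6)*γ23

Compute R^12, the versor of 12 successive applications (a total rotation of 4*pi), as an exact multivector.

Half-angle bookkeeping: 12 applications in γ23 add up to rotor phase 12*pi/6 = 2*pi, so R^12 = cos(2*pi) - sin(2*pi)*γ23.
cos(2*pi) = 1 and sin(2*pi) = 0, so R^12 = 1. The total rotation 4*pi is 2 full turns, so every vector returns to itself, yet the rotor is +1, back on the identity sheet (an even number of 2*pi turns).
Answer: 1


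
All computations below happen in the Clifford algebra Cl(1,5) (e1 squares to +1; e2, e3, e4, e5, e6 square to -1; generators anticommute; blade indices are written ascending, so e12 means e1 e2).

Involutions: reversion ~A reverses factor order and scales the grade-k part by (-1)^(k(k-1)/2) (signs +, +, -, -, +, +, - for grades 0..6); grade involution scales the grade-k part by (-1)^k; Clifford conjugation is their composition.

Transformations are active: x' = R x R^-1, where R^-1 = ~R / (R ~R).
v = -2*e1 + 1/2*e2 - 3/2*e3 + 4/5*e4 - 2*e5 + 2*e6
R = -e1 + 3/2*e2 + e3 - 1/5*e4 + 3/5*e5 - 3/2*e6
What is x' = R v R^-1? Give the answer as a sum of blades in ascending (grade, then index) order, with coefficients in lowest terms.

~R = -e1 + 3/2*e2 + e3 - 1/5*e4 + 3/5*e5 - 3/2*e6, and R ~R = -49/10, so R^-1 = ~R / (-49/10).
R v = 711/100 + 5/2*e12 + 7/2*e13 - 6/5*e14 + 16/5*e15 - 5*e16 - 11/4*e23 + 13/10*e24 - 33/10*e25 + 15/4*e26 + 1/2*e34 - 11/10*e35 - 1/4*e36 - 2/25*e45 + 4/5*e46 - 9/5*e56
Answer: 1201/245*e1 - 1189/245*e2 - 687/490*e3 - 269/1225*e4 + 317/1225*e5 + 1153/490*e6


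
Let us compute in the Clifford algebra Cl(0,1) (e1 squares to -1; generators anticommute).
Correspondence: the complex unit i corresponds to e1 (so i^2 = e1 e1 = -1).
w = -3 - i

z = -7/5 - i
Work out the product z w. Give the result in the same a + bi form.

In blades: z = -7/5 - e1, w = -3 - e1.
Distribute z over w term by term (generator squares from the signature, products reordered to ascending indices): (-7/5)*w = 21/5 + 7/5*e1; (-e1)*w = -1 + 3*e1.
Sum: 16/5 + 22/5*e1; translating back through the correspondence:
Answer: 16/5 + 22/5*i


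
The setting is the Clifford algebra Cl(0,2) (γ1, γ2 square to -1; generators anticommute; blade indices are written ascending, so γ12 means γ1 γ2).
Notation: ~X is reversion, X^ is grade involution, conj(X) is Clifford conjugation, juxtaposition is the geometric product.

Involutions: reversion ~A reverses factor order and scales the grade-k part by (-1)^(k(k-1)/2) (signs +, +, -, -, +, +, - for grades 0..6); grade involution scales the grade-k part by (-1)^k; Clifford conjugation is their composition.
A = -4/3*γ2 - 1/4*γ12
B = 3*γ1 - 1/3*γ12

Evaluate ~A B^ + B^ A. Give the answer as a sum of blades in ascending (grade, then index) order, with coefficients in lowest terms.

first term: 1/12 + 4/9*γ1 - 3/4*γ2 - 4*γ12
second term: -1/12 - 4/9*γ1 - 3/4*γ2 + 4*γ12
Answer: -3/2*γ2


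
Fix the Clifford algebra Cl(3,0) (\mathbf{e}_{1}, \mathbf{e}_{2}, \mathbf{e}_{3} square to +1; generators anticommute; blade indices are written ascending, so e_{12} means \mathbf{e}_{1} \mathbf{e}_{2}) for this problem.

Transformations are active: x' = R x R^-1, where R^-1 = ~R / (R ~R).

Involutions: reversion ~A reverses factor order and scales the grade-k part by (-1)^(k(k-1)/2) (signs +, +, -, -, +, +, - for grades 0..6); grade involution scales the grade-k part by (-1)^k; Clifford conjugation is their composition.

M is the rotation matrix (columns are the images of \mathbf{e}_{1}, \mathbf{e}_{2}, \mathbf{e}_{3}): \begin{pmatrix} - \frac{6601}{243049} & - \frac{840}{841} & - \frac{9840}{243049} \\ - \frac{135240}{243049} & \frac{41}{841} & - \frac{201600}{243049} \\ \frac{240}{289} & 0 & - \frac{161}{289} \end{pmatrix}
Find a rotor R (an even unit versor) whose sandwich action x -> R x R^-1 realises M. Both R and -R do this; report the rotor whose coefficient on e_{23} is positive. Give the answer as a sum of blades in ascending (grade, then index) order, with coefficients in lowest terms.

Method: write R = a + b12*e_{12} + b13*e_{13} + b23*e_{23} with a^2 + b12^2 + b13^2 + b23^2 = 1 (so R^-1 = ~R). Expanding the columns R e_j ~R gives tr M = 4a^2 - 1 and, from the antisymmetric part, M21 - M12 = -4a*b12, M13 - M31 = 4a*b13, M32 - M23 = -4a*b23.
Here tr M = -\frac{130153}{243049}, so a^2 = (1 + tr M)/4 = \frac{28224}{243049} and a = ±\frac{168}{493}. Taking a = \frac{168}{493}: M21 - M12 = \frac{107520}{243049}, M13 - M31 = -\frac{211680}{243049}, M32 - M23 = \frac{201600}{243049}, giving b12 = -\frac{160}{493}, b13 = -\frac{315}{493}, b23 = -\frac{300}{493}, i.e. R = \frac{168}{493} - \frac{160}{493} e_{12} - \frac{315}{493} e_{13} - \frac{300}{493} e_{23}.
Its e_{23} coefficient is negative, so report the other preimage -R.
Answer: -\frac{168}{493} + \frac{160}{493} e_{12} + \frac{315}{493} e_{13} + \frac{300}{493} e_{23}. Recall the cover is two-to-one: with M of trace -\frac{130153}{243049}, both preimages act alike, and the stated e_{23} sign chooses the sheet.


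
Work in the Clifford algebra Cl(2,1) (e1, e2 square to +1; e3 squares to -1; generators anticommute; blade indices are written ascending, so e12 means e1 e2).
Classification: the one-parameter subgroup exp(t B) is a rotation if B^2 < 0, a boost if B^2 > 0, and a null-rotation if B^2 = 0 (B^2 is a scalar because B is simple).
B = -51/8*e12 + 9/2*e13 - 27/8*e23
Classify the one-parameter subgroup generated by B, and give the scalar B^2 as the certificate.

B^2 term by term: the squares give (-51/8)^2*(e12)^2 + (9/2)^2*(e13)^2 + (-27/8)^2*(e23)^2 = 2601/64*(-1) + 81/4*(+1) + 729/64*(+1) = -9 (each basis 2-blade squares to minus the product of its generators' squares); cross terms between blades sharing an index anticommute and cancel. So B^2 = -9.
Answer: rotation, certificate B^2 = -9. Why this suffices: the scalar -9 survives any versor conjugation, so its sign alone determines the class however B is presented.


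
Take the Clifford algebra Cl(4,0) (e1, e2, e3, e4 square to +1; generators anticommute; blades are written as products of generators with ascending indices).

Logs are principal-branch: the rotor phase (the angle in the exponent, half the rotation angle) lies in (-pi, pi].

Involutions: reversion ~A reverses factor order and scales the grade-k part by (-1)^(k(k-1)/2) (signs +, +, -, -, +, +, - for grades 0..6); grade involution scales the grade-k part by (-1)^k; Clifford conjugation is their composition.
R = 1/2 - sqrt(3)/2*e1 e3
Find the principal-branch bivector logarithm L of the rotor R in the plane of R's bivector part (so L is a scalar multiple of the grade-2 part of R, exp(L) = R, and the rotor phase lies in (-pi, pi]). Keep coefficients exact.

The scalar part of R is 1/2, so the principal-branch rotor phase is pinned; divide the bivector part by its sine to get the unit plane — L is the phase times that plane.
Concretely: cos(phase) = 1/2 gives phase = ±pi/3, and since phase/sin(phase) is even the sign is immaterial: L = (phase/sin(phase)) * <R>_2 = (2*sqrt(3)*pi/9) * <R>_2.
Answer: -pi/3*e1 e3


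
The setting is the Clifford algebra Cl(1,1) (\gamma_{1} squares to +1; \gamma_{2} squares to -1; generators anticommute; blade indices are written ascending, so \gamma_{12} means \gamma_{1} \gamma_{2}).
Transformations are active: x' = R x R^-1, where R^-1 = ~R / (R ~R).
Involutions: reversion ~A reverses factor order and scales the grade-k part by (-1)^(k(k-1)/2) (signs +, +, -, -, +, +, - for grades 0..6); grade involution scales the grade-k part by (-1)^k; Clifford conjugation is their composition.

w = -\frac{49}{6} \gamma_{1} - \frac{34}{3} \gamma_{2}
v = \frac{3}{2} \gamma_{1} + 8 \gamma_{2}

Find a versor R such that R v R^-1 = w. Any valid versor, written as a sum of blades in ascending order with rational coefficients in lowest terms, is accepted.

Take R = v + w = -\frac{20}{3} \gamma_{1} - \frac{10}{3} \gamma_{2}. Because q(v) = q(w) = -\frac{247}{4}, conjugation by R sends v exactly to w.
Answer: -\frac{20}{3} \gamma_{1} - \frac{10}{3} \gamma_{2}


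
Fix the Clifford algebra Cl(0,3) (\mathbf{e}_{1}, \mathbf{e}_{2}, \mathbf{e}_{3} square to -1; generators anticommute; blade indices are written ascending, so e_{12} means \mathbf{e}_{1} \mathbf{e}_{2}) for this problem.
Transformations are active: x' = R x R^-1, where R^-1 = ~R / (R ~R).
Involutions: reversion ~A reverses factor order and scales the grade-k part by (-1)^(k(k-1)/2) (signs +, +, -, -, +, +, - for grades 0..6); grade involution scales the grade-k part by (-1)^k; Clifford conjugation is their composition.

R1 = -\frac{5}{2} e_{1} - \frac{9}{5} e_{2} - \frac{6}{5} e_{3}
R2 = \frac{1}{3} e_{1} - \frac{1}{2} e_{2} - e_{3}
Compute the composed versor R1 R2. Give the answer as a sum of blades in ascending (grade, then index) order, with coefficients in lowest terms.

Distribute over the terms of R1 (each basis-blade product reordered to ascending indices, repeated generators contracted through their squares):
(-\frac{5}{2} e_{1}) R2 = \frac{5}{6} + \frac{5}{4} e_{12} + \frac{5}{2} e_{13}
(-\frac{9}{5} e_{2}) R2 = -\frac{9}{10} + \frac{3}{5} e_{12} + \frac{9}{5} e_{23}
(-\frac{6}{5} e_{3}) R2 = -\frac{6}{5} + \frac{2}{5} e_{13} - \frac{3}{5} e_{23}
Summing the partial products and collecting blades:
Answer: -\frac{19}{15} + \frac{37}{20} e_{12} + \frac{29}{10} e_{13} + \frac{6}{5} e_{23}


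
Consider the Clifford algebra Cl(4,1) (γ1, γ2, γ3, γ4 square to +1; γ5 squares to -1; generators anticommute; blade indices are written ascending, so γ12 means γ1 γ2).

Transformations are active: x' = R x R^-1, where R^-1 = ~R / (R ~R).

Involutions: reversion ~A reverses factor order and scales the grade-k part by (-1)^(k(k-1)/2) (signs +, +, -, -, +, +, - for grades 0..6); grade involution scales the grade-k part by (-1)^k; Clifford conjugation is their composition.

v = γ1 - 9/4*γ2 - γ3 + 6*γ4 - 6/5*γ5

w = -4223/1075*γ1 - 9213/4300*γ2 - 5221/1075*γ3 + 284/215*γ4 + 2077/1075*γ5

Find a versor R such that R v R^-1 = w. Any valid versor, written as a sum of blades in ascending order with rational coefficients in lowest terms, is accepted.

Construction: equal norms (both 16649/400) license R = v + w = -3148/1075*γ1 - 4722/1075*γ2 - 6296/1075*γ3 + 1574/215*γ4 + 787/1075*γ5 — nothing changes along that direction, while (v - w)/2 changes sign, so v maps onto w.
Answer: -3148/1075*γ1 - 4722/1075*γ2 - 6296/1075*γ3 + 1574/215*γ4 + 787/1075*γ5


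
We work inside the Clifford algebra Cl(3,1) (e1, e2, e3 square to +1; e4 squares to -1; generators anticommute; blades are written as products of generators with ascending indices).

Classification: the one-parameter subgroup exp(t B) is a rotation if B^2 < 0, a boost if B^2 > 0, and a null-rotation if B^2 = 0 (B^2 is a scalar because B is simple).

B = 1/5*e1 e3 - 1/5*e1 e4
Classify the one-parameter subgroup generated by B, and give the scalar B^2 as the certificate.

B^2 term by term: the squares give (1/5)^2*(e1 e3)^2 + (-1/5)^2*(e1 e4)^2 = 1/25*(-1) + 1/25*(+1) = 0 (each basis 2-blade squares to minus the product of its generators' squares); cross terms between blades sharing an index anticommute and cancel. So B^2 = 0.
Answer: null-rotation, certificate B^2 = 0. Note: conjugating B changes its blade decomposition but never the scalar B^2 = 0, whose sign settles the classification.


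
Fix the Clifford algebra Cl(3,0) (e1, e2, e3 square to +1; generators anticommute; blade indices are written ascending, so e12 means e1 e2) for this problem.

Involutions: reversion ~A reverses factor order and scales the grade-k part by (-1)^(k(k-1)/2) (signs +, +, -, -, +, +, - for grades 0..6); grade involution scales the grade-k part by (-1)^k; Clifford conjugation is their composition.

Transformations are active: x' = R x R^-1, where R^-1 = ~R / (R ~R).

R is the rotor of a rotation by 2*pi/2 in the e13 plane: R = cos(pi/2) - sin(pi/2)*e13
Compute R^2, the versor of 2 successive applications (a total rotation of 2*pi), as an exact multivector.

Half-angle bookkeeping: 2 applications in e13 add up to rotor phase 2*pi/2 = pi, so R^2 = cos(pi) - sin(pi)*e13.
cos(pi) = -1 and sin(pi) = 0, so R^2 = -1. The total rotation 2*pi is 1 full turn, so every vector returns to itself, yet the rotor is -1, on the OTHER sheet of the double cover (an odd number of 2*pi turns).
Answer: -1


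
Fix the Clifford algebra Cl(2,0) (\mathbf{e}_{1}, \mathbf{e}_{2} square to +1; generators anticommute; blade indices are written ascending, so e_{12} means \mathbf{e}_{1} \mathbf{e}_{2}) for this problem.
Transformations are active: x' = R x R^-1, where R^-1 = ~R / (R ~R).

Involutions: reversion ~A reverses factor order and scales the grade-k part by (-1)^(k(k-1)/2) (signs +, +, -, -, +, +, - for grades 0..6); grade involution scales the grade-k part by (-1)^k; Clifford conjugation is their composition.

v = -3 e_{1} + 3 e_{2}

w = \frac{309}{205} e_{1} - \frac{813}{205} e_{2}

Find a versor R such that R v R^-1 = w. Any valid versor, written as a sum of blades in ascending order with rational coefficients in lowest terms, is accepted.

Equal squares first: v^2 = w^2 = 18. Then v + w = -\frac{306}{205} e_{1} - \frac{198}{205} e_{2} is a versor taking v to w, provided it is invertible.
Answer: -\frac{306}{205} e_{1} - \frac{198}{205} e_{2}


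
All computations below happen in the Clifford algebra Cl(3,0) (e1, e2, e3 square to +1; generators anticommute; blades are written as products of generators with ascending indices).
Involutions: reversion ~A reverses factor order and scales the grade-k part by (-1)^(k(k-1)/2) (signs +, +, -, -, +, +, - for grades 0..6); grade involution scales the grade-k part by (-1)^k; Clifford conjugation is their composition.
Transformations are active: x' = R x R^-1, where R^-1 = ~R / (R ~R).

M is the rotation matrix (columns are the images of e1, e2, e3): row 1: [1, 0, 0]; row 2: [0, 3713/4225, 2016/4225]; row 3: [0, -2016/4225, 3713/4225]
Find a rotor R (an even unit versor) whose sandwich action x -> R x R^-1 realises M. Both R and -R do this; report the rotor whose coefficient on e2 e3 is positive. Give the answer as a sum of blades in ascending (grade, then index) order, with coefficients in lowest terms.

Method: write R = a + b12*e1 e2 + b13*e1 e3 + b23*e2 e3 with a^2 + b12^2 + b13^2 + b23^2 = 1 (so R^-1 = ~R). Expanding the columns R e_j ~R gives tr M = 4a^2 - 1 and, from the antisymmetric part, M21 - M12 = -4a*b12, M13 - M31 = 4a*b13, M32 - M23 = -4a*b23.
Here tr M = 11651/4225, so a^2 = (1 + tr M)/4 = 3969/4225 and a = ±63/65. Taking a = 63/65: M21 - M12 = 0, M13 - M31 = 0, M32 - M23 = -4032/4225, giving b12 = 0, b13 = 0, b23 = 16/65, i.e. R = 63/65 + 16/65*e2 e3.
Its e2 e3 coefficient is already positive.
Answer: 63/65 + 16/65*e2 e3. Key observation: the double cover Spin(3) -> SO(3) sends R and -R to the same matrix (trace 11651/4225 here), so the stated sign of the e2 e3 coefficient is what selects one sheet.


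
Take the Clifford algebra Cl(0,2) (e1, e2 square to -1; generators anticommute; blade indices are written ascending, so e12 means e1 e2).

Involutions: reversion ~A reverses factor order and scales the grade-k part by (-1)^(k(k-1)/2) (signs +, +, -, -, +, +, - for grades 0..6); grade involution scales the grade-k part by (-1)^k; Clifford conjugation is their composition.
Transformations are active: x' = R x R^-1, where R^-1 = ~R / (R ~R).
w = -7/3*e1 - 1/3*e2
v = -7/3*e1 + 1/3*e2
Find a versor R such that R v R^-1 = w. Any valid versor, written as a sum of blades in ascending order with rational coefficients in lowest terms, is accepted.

Reasoning: v^2 = w^2 = -50/9 since conjugation preserves the quadratic form; R = v + w = -14/3*e1 is then valid when invertible, keeping its own part and reversing (v - w)/2.
Answer: -14/3*e1


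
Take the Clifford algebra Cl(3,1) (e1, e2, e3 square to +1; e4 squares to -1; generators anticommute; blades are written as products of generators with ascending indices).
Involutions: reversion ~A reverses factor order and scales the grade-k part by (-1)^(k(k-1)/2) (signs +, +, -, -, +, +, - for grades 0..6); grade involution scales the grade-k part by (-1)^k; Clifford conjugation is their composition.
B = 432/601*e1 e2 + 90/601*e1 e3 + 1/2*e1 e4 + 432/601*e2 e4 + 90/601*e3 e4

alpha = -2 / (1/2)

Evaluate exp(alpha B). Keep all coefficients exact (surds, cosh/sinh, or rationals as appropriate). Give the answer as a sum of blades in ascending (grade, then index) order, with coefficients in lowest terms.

B^2 term by term: the squares give (432/601)^2*(e1 e2)^2 + (90/601)^2*(e1 e3)^2 + (1/2)^2*(e1 e4)^2 + (432/601)^2*(e2 e4)^2 + (90/601)^2*(e3 e4)^2 = 186624/361201*(-1) + 8100/361201*(-1) + 1/4*(+1) + 186624/361201*(+1) + 8100/361201*(+1) = 1/4 (each basis 2-blade squares to minus the product of its generators' squares); cross terms between blades sharing an index anticommute and cancel; the commuting (index-disjoint) pairs give grade-4 terms 2*c*c'*(blade product), which cancel blade by blade — e1 e2 e3 e4: 77760/361201 - 77760/361201 = 0 — confirming B is simple. So B^2 = 1/4.
B^2 = 1/4 — the series telescopes hyperbolically here: l = 1/2, alpha*l = -2, so exp(alpha B) = cosh(-2) + (sinh(-2)/(1/2))*B = cosh(2) + (-2*sinh(2))*B.
Answer: cosh(2) - 864*sinh(2)/601*e1 e2 - 180*sinh(2)/601*e1 e3 - sinh(2)*e1 e4 - 864*sinh(2)/601*e2 e4 - 180*sinh(2)/601*e3 e4
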